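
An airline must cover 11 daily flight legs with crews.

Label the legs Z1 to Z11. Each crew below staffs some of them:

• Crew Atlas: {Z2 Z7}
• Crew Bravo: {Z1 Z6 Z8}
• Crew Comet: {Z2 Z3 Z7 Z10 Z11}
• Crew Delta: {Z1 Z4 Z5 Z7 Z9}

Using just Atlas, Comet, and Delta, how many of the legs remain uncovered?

2

Union of Atlas, Comet, Delta = {Z1, Z2, Z3, Z4, Z5, Z7, Z9, Z10, Z11}.
Not covered: Z6, Z8 — 2 legs.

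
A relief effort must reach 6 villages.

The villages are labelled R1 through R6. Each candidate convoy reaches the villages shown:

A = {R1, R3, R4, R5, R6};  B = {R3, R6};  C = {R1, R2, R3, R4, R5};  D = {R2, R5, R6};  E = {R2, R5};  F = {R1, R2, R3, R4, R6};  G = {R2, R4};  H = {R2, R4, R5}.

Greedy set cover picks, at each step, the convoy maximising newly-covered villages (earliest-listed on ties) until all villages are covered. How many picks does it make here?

Greedy: pick A (covers 5 new) → pick C (covers 1 new). Total picks: 2.

2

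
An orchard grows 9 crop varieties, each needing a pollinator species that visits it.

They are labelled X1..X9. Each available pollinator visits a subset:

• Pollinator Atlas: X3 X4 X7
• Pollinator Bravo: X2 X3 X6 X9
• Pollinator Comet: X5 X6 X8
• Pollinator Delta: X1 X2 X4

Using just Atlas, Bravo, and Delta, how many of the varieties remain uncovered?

Union of Atlas, Bravo, Delta = {X1, X2, X3, X4, X6, X7, X9}.
Not covered: X5, X8 — 2 varieties.

2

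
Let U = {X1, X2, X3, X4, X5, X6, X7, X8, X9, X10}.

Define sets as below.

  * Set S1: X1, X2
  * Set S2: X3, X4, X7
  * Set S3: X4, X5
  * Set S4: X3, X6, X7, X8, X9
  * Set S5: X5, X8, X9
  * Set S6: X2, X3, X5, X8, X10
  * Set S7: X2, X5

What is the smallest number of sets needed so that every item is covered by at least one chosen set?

S1, S2, S4, and S6 cover everything between them: the union {X1, X2, X3, X4, X5, X6, X7, X8, X9, X10} is all of U.
No 3 of the 7 sets cover everything (all 35 combinations miss at least one item), so 4 is optimal.

4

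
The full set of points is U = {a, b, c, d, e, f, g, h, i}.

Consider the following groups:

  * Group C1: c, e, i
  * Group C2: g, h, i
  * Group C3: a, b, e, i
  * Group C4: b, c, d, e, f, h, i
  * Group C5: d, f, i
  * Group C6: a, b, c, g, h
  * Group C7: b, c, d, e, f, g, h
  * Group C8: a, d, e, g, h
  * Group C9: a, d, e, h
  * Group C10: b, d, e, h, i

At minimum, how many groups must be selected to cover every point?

Take {C3, C7}. Their union is {a, b, c, d, e, f, g, h, i}, which is all 9 points.
No single group has all 9 points (the largest, C4, has 7), so 2 is optimal.

2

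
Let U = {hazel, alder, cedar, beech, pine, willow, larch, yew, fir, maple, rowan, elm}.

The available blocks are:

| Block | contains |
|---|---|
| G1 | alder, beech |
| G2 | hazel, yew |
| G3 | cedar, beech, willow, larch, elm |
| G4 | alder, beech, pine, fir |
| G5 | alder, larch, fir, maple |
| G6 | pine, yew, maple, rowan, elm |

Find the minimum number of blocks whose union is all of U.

G2 and G3 and G5 and G6 together: G2 ∪ G3 ∪ G5 ∪ G6 = {hazel, alder, cedar, beech, pine, willow, larch, yew, fir, maple, rowan, elm} — every element is covered.
No 3 of the 6 blocks cover everything (all 20 combinations miss at least one element), so 4 is optimal.

4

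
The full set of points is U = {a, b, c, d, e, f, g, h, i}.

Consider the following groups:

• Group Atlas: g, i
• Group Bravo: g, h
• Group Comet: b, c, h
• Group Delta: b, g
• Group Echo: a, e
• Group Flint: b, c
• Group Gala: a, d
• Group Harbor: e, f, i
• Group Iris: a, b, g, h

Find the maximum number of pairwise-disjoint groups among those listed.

4

Bravo, Flint, Gala, Harbor are pairwise disjoint (Bravo={g,h}; Flint={b,c}; Gala={a,d}; Harbor={e,f,i}).
Every remaining group overlaps one of these, and no 5 of the listed groups are pairwise disjoint, so 4 is the maximum.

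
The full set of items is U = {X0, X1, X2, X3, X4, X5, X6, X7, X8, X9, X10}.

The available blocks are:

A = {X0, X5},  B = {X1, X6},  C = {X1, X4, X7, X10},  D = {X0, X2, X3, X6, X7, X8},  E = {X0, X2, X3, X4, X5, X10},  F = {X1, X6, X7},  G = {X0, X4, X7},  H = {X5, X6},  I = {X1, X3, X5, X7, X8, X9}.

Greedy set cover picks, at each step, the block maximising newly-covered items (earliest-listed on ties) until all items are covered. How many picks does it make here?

3

Greedy: pick D (covers 6 new) → pick C (covers 3 new) → pick I (covers 2 new). Total picks: 3.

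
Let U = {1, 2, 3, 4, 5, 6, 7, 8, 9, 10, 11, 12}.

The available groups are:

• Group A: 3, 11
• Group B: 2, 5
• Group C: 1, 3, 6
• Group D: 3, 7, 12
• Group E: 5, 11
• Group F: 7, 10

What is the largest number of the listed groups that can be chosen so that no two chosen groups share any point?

3

C, E, F are pairwise disjoint (C={1,3,6}; E={5,11}; F={7,10}).
Every remaining group overlaps one of these, and no 4 of the listed groups are pairwise disjoint, so 3 is the maximum.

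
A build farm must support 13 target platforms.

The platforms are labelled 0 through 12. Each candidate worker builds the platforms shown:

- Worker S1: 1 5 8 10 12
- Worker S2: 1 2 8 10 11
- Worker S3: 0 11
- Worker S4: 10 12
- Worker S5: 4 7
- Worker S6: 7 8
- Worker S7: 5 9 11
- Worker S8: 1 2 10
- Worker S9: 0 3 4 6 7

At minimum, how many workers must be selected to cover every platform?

4

Take {S2, S4, S7, S9}. Their union is {0, 1, 2, 3, 4, 5, 6, 7, 8, 9, 10, 11, 12}, which is all 13 platforms.
No 3 of the 9 workers cover everything (all 84 combinations miss at least one platform), so 4 is optimal.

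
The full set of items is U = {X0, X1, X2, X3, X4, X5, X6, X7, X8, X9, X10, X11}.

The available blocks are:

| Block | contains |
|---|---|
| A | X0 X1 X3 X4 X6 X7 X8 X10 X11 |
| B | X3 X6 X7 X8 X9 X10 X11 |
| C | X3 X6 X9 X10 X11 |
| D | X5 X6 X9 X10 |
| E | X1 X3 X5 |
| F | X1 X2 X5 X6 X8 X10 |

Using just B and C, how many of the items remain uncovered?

Union of B, C = {X3, X6, X7, X8, X9, X10, X11}.
Not covered: X0, X1, X2, X4, X5 — 5 items.

5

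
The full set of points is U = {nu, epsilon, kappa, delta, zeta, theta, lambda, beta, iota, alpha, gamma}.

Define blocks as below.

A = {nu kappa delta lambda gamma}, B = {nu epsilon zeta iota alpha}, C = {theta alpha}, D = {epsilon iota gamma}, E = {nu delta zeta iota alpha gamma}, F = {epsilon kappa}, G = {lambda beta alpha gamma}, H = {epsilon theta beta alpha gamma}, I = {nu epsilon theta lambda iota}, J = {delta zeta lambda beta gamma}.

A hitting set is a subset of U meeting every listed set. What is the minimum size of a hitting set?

Take T = {epsilon, alpha, gamma}. Each listed block contains at least one of these, so T is a hitting set of size 3.
The blocks C, F, J are pairwise disjoint, so any hitting set needs a separate point for each — at least 3. Hence 3 is optimal.

3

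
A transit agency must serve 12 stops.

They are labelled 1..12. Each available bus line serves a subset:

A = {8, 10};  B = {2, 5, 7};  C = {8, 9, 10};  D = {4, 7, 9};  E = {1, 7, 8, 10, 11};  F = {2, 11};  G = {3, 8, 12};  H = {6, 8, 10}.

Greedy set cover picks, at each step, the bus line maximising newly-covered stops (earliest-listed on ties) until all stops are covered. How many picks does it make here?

5

Greedy: pick E (covers 5 new) → pick B (covers 2 new) → pick D (covers 2 new) → pick G (covers 2 new) → pick H (covers 1 new). Total picks: 5.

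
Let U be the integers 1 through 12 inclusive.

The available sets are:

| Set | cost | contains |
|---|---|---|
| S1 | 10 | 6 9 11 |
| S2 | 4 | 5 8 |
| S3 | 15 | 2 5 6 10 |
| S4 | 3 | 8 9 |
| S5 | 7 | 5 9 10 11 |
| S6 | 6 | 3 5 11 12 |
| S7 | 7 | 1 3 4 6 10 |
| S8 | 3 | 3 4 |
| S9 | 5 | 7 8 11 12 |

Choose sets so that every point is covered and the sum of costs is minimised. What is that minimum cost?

S3, S4, S7, S9 together cover every point (S3 ∪ S4 ∪ S7 ∪ S9 = {1, 2, 3, 4, 5, 6, 7, 8, 9, 10, 11, 12}); total cost 15 + 3 + 7 + 5 = 30.
The greedy pick S9, S7, S4, S2, S3 costs 34; no covering selection beats 30.

30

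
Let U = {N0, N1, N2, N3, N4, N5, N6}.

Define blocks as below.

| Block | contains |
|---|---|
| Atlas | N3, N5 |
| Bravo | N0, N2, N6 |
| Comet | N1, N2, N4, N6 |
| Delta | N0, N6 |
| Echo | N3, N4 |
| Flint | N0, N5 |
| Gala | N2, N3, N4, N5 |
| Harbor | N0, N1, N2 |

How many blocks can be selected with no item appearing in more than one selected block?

Echo, Flint are pairwise disjoint (Echo={N3,N4}; Flint={N0,N5}).
Every remaining block overlaps one of these, and no 3 of the listed blocks are pairwise disjoint, so 2 is the maximum.

2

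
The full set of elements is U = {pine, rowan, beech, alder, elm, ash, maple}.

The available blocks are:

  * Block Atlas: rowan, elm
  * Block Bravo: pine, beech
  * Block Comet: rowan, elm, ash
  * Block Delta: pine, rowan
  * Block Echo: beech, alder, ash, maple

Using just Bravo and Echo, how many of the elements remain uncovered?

2

Union of Bravo, Echo = {pine, beech, alder, ash, maple}.
Not covered: rowan, elm — 2 elements.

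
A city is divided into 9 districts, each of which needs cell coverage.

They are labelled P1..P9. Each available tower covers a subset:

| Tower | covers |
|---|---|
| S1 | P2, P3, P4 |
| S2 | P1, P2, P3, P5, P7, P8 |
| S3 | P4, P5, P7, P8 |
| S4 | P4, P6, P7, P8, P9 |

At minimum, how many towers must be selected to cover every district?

S2 and S4 together: S2 ∪ S4 = {P1, P2, P3, P4, P5, P6, P7, P8, P9} — every district is covered.
No single tower has all 9 districts (the largest, S2, has 6), so 2 is optimal.

2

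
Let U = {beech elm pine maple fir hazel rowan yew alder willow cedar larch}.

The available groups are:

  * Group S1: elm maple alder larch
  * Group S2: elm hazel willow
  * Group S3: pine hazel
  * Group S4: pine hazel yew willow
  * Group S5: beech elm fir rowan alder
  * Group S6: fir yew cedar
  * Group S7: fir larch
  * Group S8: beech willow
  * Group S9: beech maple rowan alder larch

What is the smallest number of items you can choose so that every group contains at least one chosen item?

Take H = {pine, fir, willow, larch}. Each listed group contains at least one of these, so H is a hitting set of size 4.
The groups S1, S3, S6, S8 are pairwise disjoint, so any hitting set needs a separate item for each — at least 4. Hence 4 is optimal.

4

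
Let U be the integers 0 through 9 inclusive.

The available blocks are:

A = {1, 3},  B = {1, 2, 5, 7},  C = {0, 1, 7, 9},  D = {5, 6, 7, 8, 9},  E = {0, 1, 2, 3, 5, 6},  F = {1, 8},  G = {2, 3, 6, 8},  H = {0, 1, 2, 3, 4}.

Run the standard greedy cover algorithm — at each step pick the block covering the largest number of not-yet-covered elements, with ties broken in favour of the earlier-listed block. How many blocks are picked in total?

Greedy: pick E (covers 6 new) → pick D (covers 3 new) → pick H (covers 1 new). Total picks: 3.
(The true minimum cover uses only 2 blocks, so greedy is not optimal here.)

3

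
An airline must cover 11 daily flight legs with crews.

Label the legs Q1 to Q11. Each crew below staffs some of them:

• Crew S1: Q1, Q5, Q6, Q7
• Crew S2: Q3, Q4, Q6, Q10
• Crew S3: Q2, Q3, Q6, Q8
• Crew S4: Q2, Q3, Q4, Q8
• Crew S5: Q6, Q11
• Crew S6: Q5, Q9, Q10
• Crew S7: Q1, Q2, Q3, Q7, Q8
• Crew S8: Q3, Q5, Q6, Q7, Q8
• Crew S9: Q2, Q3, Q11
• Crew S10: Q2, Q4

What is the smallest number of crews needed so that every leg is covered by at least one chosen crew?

S5 and S6 and S7 and S10 together: S5 ∪ S6 ∪ S7 ∪ S10 = {Q1, Q2, Q3, Q4, Q5, Q6, Q7, Q8, Q9, Q10, Q11} — every leg is covered.
No 3 of the 10 crews cover everything (all 120 combinations miss at least one leg), so 4 is optimal.

4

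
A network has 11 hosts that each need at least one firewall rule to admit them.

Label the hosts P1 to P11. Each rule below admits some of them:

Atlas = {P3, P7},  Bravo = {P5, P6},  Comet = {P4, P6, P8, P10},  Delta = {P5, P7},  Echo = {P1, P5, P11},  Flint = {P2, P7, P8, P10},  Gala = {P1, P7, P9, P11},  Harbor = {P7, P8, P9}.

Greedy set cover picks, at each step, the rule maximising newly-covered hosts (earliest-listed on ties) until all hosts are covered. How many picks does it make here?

5

Greedy: pick Comet (covers 4 new) → pick Gala (covers 4 new) → pick Atlas (covers 1 new) → pick Bravo (covers 1 new) → pick Flint (covers 1 new). Total picks: 5.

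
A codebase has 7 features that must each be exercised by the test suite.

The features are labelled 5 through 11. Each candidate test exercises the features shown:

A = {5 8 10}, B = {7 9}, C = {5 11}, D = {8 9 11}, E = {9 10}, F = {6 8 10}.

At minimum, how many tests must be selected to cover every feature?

Take {B, C, F}. Their union is {5, 6, 7, 8, 9, 10, 11}, which is all 7 features.
Each test has at most 3 features, and 2·3 = 6 < 7 — so at least 3 tests are needed, and 3 is optimal.

3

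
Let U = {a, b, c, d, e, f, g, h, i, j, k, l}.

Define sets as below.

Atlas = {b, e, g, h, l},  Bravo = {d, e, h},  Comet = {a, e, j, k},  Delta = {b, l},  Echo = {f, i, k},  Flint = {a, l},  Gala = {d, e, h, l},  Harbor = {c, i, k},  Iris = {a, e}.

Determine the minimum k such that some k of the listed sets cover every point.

Take {Atlas, Bravo, Comet, Echo, Harbor}. Their union is {a, b, c, d, e, f, g, h, i, j, k, l}, which is all 12 points.
No 4 of the 9 sets cover everything (all 126 combinations miss at least one point), so 5 is optimal.

5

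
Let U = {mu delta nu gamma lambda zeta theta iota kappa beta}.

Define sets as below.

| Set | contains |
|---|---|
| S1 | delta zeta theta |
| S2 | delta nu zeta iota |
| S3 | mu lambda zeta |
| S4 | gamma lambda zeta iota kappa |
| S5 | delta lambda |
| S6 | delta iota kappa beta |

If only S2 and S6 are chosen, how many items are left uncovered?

4

Union of S2, S6 = {delta, nu, zeta, iota, kappa, beta}.
Not covered: mu, gamma, lambda, theta — 4 items.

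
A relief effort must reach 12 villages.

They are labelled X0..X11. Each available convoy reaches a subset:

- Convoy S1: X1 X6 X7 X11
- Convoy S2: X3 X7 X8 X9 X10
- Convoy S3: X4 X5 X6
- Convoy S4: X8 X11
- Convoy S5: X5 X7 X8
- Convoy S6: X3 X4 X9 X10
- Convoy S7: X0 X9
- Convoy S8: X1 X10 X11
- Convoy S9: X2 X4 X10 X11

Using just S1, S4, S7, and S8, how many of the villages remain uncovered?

Union of S1, S4, S7, S8 = {X0, X1, X6, X7, X8, X9, X10, X11}.
Not covered: X2, X3, X4, X5 — 4 villages.

4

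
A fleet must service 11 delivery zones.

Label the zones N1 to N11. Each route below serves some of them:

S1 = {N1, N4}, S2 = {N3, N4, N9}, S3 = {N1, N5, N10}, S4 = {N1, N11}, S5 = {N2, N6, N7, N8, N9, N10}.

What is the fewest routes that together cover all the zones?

Take {S2, S3, S4, S5}. Their union is {N1, N2, N3, N4, N5, N6, N7, N8, N9, N10, N11}, which is all 11 zones.
Only S5 contains N2, so S5 is forced; the remaining 5 zones need at least 3 more routes (each remaining route adds at most 2) — so at least 4 routes are needed, and 4 is optimal.

4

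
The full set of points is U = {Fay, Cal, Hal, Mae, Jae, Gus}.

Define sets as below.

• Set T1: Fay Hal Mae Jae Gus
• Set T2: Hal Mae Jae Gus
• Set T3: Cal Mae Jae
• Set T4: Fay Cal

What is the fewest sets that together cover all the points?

2

Take {T1, T4}. Their union is {Fay, Cal, Hal, Mae, Jae, Gus}, which is all 6 points.
No single set has all 6 points (the largest, T1, has 5), so 2 is optimal.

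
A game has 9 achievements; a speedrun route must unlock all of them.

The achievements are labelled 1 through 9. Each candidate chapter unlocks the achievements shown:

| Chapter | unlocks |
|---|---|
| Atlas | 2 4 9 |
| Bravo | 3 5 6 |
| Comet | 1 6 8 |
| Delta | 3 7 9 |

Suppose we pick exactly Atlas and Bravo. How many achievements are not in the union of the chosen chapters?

3

Union of Atlas, Bravo = {2, 3, 4, 5, 6, 9}.
Not covered: 1, 7, 8 — 3 achievements.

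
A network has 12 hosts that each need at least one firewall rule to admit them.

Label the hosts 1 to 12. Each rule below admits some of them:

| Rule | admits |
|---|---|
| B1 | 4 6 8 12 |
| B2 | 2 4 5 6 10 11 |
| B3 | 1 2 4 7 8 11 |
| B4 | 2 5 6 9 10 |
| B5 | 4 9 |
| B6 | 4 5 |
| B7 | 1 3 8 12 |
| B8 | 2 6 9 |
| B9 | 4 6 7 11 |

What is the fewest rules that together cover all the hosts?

Take {B4, B7, B9}. Their union is {1, 2, 3, 4, 5, 6, 7, 8, 9, 10, 11, 12}, which is all 12 hosts.
Only B7 contains 3, so B7 is forced; the remaining 8 hosts need at least 2 more rules (each remaining rule adds at most 6) — so at least 3 rules are needed, and 3 is optimal.

3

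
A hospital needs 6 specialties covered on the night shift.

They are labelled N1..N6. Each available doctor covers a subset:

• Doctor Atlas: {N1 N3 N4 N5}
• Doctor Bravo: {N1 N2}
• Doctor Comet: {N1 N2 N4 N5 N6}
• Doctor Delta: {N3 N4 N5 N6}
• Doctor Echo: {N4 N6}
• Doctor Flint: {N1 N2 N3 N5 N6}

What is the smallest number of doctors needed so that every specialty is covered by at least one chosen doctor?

2

Comet and Delta together: Comet ∪ Delta = {N1, N2, N3, N4, N5, N6} — every specialty is covered.
No single doctor has all 6 specialties (the largest, Comet, has 5), so 2 is optimal.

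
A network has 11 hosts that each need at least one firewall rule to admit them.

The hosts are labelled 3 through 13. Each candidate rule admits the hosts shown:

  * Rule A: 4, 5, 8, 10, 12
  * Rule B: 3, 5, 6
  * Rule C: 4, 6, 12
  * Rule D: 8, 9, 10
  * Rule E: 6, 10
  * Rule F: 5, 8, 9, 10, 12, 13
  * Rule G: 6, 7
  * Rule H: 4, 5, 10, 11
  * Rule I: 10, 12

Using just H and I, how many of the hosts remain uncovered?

Union of H, I = {4, 5, 10, 11, 12}.
Not covered: 3, 6, 7, 8, 9, 13 — 6 hosts.

6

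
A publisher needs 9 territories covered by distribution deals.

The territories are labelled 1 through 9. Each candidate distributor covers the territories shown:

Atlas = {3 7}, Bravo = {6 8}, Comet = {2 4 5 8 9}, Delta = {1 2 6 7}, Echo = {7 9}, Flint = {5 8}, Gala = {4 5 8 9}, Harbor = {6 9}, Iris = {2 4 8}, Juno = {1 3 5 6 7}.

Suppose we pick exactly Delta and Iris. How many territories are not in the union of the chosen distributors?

3

Union of Delta, Iris = {1, 2, 4, 6, 7, 8}.
Not covered: 3, 5, 9 — 3 territories.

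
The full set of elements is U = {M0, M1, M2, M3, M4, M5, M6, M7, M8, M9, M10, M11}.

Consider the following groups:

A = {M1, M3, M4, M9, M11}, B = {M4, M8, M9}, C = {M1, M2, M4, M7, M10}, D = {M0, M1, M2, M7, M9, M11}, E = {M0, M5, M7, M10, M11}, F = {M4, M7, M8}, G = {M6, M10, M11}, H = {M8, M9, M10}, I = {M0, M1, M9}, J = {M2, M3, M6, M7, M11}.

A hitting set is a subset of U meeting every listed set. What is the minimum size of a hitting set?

3

The 3 elements {M4, M9, M11} hit every group.
The groups F, G, I are pairwise disjoint, so any hitting set needs a separate element for each — at least 3. Hence 3 is optimal.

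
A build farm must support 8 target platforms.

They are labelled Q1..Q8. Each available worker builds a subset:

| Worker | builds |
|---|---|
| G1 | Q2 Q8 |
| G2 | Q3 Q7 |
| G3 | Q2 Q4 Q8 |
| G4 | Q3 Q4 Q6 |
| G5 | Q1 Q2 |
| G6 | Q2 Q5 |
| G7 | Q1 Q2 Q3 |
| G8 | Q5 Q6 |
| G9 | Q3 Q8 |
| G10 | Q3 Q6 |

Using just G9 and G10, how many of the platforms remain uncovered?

5

Union of G9, G10 = {Q3, Q6, Q8}.
Not covered: Q1, Q2, Q4, Q5, Q7 — 5 platforms.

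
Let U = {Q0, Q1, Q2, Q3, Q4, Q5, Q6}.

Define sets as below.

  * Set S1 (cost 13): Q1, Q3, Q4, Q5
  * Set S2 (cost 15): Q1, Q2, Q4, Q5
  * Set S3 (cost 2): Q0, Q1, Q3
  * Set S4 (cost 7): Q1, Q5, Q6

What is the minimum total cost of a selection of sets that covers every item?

S2, S3, S4 together cover every item (S2 ∪ S3 ∪ S4 = {Q0, Q1, Q2, Q3, Q4, Q5, Q6}); total cost 15 + 2 + 7 = 24.
No covering selection has total cost below 24.

24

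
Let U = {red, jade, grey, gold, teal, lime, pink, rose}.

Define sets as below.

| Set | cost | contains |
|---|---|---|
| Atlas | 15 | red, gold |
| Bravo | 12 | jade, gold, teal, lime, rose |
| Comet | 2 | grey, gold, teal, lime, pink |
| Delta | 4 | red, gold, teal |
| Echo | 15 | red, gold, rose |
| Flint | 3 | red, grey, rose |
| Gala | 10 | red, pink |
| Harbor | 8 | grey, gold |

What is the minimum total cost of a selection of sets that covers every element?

17

Bravo, Comet, Flint together cover every element (Bravo ∪ Comet ∪ Flint = {red, jade, grey, gold, teal, lime, pink, rose}); total cost 12 + 2 + 3 = 17.
No covering selection has total cost below 17.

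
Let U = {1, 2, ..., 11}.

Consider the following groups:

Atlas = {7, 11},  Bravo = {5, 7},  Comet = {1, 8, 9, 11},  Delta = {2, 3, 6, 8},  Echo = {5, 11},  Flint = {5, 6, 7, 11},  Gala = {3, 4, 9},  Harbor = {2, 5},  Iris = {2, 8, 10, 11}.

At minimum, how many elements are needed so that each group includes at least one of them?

The 3 elements {3, 5, 11} hit every group.
The groups Atlas, Gala, Harbor are pairwise disjoint, so any hitting set needs a separate element for each — at least 3. Hence 3 is optimal.

3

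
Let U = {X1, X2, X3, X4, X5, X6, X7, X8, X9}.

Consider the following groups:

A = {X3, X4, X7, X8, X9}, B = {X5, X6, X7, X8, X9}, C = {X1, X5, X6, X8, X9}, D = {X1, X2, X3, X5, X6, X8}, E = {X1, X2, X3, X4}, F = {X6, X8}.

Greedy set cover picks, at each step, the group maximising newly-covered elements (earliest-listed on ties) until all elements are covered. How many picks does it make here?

2

Greedy: pick D (covers 6 new) → pick A (covers 3 new). Total picks: 2.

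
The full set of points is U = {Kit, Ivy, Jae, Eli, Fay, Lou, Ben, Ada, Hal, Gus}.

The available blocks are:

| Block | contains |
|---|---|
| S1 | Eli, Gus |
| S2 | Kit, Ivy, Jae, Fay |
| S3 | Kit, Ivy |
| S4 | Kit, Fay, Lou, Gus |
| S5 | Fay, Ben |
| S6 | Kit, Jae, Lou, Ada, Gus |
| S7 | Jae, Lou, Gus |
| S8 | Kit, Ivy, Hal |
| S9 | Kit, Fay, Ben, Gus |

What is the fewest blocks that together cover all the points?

Take {S1, S6, S8, S9}. Their union is {Kit, Ivy, Jae, Eli, Fay, Lou, Ben, Ada, Hal, Gus}, which is all 10 points.
Only S6 contains Ada, so S6 is forced; the remaining 5 points need at least 3 more blocks (each remaining block adds at most 2) — so at least 4 blocks are needed, and 4 is optimal.

4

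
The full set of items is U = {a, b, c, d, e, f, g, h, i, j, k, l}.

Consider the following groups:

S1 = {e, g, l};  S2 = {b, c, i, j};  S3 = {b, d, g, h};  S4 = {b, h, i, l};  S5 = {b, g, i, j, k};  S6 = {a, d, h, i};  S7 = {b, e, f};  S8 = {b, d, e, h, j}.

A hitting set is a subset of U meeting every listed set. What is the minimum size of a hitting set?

Take T = {b, d, l}. Each listed group contains at least one of these, so T is a hitting set of size 3.
No choice of 2 items meets every group, so 3 is the minimum.

3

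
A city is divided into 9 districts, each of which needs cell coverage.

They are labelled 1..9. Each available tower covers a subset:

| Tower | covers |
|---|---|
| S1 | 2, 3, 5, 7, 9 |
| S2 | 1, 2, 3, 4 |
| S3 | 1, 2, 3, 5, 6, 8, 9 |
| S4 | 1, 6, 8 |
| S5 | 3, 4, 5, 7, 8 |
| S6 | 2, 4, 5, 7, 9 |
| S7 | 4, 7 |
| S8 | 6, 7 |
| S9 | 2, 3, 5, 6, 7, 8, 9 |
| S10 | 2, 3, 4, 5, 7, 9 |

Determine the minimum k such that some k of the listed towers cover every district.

2

S3 and S7 together: S3 ∪ S7 = {1, 2, 3, 4, 5, 6, 7, 8, 9} — every district is covered.
No single tower has all 9 districts (the largest, S3, has 7), so 2 is optimal.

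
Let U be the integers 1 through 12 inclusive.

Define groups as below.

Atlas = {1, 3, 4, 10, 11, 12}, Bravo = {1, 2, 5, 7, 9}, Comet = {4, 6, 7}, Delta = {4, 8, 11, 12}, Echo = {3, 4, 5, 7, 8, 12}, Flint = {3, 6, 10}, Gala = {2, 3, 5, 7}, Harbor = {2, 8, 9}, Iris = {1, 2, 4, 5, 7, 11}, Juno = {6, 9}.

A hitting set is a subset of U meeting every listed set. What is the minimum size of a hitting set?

3

Take H = {2, 6, 12}. Each listed group contains at least one of these, so H is a hitting set of size 3.
The groups Delta, Gala, Juno are pairwise disjoint, so any hitting set needs a separate element for each — at least 3. Hence 3 is optimal.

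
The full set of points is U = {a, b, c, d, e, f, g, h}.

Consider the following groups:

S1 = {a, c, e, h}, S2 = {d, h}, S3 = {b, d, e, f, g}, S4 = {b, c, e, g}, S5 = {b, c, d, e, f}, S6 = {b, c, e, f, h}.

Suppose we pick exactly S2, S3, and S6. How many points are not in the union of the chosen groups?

Union of S2, S3, S6 = {b, c, d, e, f, g, h}.
Not covered: a — 1 point.

1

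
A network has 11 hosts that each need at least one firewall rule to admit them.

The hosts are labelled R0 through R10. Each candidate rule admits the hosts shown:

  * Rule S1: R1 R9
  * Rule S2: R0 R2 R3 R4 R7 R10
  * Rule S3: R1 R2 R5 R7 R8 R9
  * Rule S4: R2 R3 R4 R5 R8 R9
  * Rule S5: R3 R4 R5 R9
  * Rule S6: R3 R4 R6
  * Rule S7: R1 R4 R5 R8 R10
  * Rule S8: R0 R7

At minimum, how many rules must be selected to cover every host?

3

Take {S2, S3, S6}. Their union is {R0, R1, R2, R3, R4, R5, R6, R7, R8, R9, R10}, which is all 11 hosts.
Only S6 contains R6, so S6 is forced; the remaining 8 hosts need at least 2 more rules (each remaining rule adds at most 6) — so at least 3 rules are needed, and 3 is optimal.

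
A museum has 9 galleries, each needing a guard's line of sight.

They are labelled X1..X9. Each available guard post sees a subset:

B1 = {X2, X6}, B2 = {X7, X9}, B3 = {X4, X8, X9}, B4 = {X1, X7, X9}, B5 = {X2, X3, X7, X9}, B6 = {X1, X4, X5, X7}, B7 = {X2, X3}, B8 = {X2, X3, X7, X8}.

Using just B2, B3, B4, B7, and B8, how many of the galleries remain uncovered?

Union of B2, B3, B4, B7, B8 = {X1, X2, X3, X4, X7, X8, X9}.
Not covered: X5, X6 — 2 galleries.

2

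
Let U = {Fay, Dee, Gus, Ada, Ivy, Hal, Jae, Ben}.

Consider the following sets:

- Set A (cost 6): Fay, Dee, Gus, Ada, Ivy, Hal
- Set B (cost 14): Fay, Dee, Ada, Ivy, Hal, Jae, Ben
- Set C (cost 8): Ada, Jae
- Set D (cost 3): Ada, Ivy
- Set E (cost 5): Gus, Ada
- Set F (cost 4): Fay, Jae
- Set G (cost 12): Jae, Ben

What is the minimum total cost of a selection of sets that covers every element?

A, G together cover every element (A ∪ G = {Fay, Dee, Gus, Ada, Ivy, Hal, Jae, Ben}); total cost 6 + 12 = 18.
The greedy pick A, F, G costs 22; no covering selection beats 18.

18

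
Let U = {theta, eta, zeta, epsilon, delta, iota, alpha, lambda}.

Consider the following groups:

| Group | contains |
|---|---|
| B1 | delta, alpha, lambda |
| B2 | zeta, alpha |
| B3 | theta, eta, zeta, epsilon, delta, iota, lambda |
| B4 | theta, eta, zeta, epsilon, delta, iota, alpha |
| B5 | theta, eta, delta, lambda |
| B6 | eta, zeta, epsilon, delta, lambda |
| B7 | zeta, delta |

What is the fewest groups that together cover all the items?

2

Take {B2, B3}. Their union is {theta, eta, zeta, epsilon, delta, iota, alpha, lambda}, which is all 8 items.
No single group has all 8 items (the largest, B3, has 7), so 2 is optimal.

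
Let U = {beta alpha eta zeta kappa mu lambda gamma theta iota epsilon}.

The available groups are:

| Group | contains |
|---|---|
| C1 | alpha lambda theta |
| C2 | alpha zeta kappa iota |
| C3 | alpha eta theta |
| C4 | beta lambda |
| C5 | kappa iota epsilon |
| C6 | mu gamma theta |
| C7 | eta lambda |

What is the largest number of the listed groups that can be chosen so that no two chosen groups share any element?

C5, C6, C7 are pairwise disjoint (C5={kappa,iota,epsilon}; C6={mu,gamma,theta}; C7={eta,lambda}).
Every remaining group overlaps one of these, and no 4 of the listed groups are pairwise disjoint, so 3 is the maximum.

3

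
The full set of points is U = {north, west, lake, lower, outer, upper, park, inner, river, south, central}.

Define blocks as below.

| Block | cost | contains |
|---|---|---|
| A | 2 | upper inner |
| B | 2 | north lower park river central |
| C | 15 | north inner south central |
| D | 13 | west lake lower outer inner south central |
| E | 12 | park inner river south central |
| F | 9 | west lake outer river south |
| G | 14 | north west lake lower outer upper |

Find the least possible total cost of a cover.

13

A, B, F together cover every point (A ∪ B ∪ F = {north, west, lake, lower, outer, upper, park, inner, river, south, central}); total cost 2 + 2 + 9 = 13.
No covering selection has total cost below 13.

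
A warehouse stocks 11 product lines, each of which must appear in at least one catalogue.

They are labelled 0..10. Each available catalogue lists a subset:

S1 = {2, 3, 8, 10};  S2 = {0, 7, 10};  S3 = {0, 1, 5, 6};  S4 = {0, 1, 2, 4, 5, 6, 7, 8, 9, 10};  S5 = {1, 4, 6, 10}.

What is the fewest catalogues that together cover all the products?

2

S1 and S4 together: S1 ∪ S4 = {0, 1, 2, 3, 4, 5, 6, 7, 8, 9, 10} — every product is covered.
No single catalogue has all 11 products (the largest, S4, has 10), so 2 is optimal.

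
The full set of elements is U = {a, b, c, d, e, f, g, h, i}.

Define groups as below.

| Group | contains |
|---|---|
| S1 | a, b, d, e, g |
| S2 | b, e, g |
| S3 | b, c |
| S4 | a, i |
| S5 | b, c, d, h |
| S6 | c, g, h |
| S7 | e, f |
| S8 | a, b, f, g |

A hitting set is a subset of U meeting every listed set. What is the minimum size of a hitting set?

Take T = {a, c, e}. Each listed group contains at least one of these, so T is a hitting set of size 3.
The groups S4, S6, S7 are pairwise disjoint, so any hitting set needs a separate element for each — at least 3. Hence 3 is optimal.

3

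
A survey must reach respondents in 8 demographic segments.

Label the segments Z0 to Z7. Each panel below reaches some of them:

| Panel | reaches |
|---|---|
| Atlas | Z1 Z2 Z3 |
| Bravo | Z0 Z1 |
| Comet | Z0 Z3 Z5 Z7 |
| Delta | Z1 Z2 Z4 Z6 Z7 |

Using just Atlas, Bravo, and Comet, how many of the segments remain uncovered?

2

Union of Atlas, Bravo, Comet = {Z0, Z1, Z2, Z3, Z5, Z7}.
Not covered: Z4, Z6 — 2 segments.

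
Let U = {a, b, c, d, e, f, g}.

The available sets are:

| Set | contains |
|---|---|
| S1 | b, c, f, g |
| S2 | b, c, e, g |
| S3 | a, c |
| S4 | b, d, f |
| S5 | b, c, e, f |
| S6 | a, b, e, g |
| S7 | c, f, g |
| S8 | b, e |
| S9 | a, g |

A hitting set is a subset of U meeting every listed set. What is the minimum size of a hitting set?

Take H = {a, b, c}. Each listed set contains at least one of these, so H is a hitting set of size 3.
No choice of 2 items meets every set, so 3 is the minimum.

3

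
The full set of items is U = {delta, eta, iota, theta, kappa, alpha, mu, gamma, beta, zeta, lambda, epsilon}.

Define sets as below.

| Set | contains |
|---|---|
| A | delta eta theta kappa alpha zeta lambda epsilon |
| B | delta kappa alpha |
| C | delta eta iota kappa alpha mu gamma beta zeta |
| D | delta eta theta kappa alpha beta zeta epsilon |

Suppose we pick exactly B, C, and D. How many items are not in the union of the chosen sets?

1

Union of B, C, D = {delta, eta, iota, theta, kappa, alpha, mu, gamma, beta, zeta, epsilon}.
Not covered: lambda — 1 item.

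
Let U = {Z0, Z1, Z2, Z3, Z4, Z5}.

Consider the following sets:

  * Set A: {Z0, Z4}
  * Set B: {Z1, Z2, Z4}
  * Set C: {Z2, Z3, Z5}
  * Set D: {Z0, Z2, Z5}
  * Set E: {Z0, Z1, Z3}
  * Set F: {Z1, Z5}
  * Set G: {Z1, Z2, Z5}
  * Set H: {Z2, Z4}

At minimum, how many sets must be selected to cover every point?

3

A and C and E together: A ∪ C ∪ E = {Z0, Z1, Z2, Z3, Z4, Z5} — every point is covered.
No 2 of the 8 sets cover everything (all 28 combinations miss at least one point), so 3 is optimal.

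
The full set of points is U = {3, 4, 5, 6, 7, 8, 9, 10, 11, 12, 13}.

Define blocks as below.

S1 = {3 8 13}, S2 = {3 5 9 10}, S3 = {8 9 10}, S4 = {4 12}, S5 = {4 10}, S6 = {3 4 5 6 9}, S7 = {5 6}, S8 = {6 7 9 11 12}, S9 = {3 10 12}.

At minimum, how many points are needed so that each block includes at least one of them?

4

The 4 points {3, 4, 6, 10} hit every block.
No choice of 3 points meets every block, so 4 is the minimum.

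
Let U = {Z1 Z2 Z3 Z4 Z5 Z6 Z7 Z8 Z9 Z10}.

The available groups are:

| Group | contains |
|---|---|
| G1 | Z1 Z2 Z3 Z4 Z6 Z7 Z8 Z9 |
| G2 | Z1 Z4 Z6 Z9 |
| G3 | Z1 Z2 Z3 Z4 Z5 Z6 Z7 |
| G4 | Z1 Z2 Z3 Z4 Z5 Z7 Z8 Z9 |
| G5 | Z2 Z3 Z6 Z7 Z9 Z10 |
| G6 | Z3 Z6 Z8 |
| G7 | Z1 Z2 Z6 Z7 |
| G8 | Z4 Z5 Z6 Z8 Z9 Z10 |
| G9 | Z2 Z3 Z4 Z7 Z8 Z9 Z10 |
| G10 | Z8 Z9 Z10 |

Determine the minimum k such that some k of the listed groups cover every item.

G1 and G8 cover everything between them: the union {Z1, Z2, Z3, Z4, Z5, Z6, Z7, Z8, Z9, Z10} is all of U.
No single group has all 10 items (the largest, G1, has 8), so 2 is optimal.

2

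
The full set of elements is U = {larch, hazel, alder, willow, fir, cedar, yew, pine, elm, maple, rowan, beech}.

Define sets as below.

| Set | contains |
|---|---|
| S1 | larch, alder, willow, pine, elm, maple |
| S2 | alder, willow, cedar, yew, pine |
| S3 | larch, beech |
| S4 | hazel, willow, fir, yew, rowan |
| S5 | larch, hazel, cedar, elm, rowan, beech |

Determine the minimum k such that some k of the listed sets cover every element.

Take {S1, S4, S5}. Their union is {larch, hazel, alder, willow, fir, cedar, yew, pine, elm, maple, rowan, beech}, which is all 12 elements.
Only S4 contains fir, so S4 is forced; the remaining 7 elements need at least 2 more sets (each remaining set adds at most 5) — so at least 3 sets are needed, and 3 is optimal.

3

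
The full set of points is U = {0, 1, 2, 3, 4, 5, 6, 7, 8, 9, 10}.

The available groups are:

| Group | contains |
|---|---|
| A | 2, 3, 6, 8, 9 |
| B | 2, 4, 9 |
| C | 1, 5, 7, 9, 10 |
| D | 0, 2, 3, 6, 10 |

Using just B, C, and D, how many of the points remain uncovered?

Union of B, C, D = {0, 1, 2, 3, 4, 5, 6, 7, 9, 10}.
Not covered: 8 — 1 point.

1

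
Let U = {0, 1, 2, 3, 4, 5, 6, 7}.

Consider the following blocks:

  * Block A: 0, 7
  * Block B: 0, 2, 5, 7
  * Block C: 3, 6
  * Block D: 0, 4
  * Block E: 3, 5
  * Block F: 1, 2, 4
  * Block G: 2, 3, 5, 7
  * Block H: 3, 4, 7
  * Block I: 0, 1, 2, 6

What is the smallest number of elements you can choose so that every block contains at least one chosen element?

The 3 elements {0, 2, 3} hit every block.
The blocks A, C, F are pairwise disjoint, so any hitting set needs a separate element for each — at least 3. Hence 3 is optimal.

3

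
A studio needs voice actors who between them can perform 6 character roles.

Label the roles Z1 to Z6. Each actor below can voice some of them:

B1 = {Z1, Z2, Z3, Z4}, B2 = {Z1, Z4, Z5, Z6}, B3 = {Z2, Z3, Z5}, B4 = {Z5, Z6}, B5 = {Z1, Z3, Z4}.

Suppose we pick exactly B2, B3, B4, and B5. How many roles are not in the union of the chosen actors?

Union of B2, B3, B4, B5 = {Z1, Z2, Z3, Z4, Z5, Z6} — that's every role, so 0 are uncovered.

0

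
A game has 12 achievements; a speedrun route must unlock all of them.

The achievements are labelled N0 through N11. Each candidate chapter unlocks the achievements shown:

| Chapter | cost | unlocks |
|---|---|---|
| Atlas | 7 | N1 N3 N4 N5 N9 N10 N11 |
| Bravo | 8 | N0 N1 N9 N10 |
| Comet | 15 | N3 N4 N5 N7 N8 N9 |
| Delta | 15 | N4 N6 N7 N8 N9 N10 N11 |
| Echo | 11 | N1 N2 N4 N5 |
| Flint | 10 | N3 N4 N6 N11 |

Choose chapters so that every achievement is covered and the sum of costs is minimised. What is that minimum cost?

41

Atlas, Bravo, Delta, Echo together cover every achievement (Atlas ∪ Bravo ∪ Delta ∪ Echo = {N0, N1, N2, N3, N4, N5, N6, N7, N8, N9, N10, N11}); total cost 7 + 8 + 15 + 11 = 41.
No covering selection has total cost below 41.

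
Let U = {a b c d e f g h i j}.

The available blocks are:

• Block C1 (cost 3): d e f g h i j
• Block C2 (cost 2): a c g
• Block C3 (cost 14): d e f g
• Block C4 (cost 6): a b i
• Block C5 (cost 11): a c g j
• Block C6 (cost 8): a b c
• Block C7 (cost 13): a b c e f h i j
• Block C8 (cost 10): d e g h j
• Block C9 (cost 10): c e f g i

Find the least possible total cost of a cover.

11

C1, C6 together cover every element (C1 ∪ C6 = {a, b, c, d, e, f, g, h, i, j}); total cost 3 + 8 = 11.
No covering selection has total cost below 11.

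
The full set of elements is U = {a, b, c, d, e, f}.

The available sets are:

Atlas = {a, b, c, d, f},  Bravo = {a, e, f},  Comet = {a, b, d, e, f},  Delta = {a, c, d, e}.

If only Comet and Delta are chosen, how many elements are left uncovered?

Union of Comet, Delta = {a, b, c, d, e, f} — that's every element, so 0 are uncovered.

0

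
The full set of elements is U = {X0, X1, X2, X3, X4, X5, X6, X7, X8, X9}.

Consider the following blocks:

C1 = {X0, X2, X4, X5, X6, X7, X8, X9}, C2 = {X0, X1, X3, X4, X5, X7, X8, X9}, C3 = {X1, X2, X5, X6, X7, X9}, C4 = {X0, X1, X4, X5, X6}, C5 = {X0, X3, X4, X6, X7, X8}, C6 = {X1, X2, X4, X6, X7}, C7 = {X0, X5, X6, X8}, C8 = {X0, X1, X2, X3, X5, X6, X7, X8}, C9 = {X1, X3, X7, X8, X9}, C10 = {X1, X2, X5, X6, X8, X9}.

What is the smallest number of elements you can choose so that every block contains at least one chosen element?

2

Take H = {X1, X6}. Each listed block contains at least one of these, so H is a hitting set of size 2.
No single element lies in every block, so at least 2 are needed and 2 is optimal.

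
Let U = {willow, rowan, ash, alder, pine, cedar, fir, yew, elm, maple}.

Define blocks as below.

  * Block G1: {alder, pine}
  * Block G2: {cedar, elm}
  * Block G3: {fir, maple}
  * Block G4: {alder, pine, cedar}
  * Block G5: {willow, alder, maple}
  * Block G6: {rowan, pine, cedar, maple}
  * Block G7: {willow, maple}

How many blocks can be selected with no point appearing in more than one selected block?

G1, G2, G7 are pairwise disjoint (G1={alder,pine}; G2={cedar,elm}; G7={willow,maple}).
Every remaining block overlaps one of these, and no 4 of the listed blocks are pairwise disjoint, so 3 is the maximum.

3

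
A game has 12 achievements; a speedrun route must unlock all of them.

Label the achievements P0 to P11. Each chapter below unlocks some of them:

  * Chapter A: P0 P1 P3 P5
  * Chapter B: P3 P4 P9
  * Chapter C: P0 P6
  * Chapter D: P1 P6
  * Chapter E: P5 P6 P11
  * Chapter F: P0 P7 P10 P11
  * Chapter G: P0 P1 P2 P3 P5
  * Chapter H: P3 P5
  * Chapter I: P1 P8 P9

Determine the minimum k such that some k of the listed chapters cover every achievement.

B and E and F and G and I together: B ∪ E ∪ F ∪ G ∪ I = {P0, P1, P2, P3, P4, P5, P6, P7, P8, P9, P10, P11} — every achievement is covered.
No 4 of the 9 chapters cover everything (all 126 combinations miss at least one achievement), so 5 is optimal.

5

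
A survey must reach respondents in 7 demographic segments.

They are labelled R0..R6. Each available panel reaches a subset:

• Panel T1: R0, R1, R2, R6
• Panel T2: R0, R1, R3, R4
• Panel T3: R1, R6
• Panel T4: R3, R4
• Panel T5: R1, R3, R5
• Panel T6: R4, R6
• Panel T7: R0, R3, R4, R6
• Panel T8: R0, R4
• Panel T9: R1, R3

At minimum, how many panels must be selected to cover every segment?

Take {T1, T4, T5}. Their union is {R0, R1, R2, R3, R4, R5, R6}, which is all 7 segments.
Only T1 contains R2, so T1 is forced; the remaining 3 segments need at least 2 more panels (each remaining panel adds at most 2) — so at least 3 panels are needed, and 3 is optimal.

3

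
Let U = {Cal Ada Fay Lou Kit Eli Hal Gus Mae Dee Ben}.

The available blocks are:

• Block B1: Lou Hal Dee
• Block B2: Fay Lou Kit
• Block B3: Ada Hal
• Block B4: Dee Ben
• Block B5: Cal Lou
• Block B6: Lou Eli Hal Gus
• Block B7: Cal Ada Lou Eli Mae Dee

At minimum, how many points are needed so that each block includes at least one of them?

3

H = {Ada, Lou, Dee} meets every block (each contains at least one member of H), and |H| = 3.
The blocks B2, B3, B4 are pairwise disjoint, so any hitting set needs a separate point for each — at least 3. Hence 3 is optimal.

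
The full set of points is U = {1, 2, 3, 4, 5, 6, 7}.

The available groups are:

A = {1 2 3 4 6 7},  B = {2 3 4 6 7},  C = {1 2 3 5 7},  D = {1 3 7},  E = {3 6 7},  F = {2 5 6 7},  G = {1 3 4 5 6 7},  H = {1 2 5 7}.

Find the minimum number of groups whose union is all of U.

2

B and H together: B ∪ H = {1, 2, 3, 4, 5, 6, 7} — every point is covered.
No single group has all 7 points (the largest, A, has 6), so 2 is optimal.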